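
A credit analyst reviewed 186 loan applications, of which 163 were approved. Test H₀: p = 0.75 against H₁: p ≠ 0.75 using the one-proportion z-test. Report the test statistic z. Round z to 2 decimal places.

z = 3.98

Sample proportion p̂ = 163/186 = 0.87634.
Null standard error: √(0.75·0.25/186) = √0.001008065 = 0.031750.
z = (p̂ − p₀)/SE = (0.87634 − 0.75)/0.031750 = 3.98.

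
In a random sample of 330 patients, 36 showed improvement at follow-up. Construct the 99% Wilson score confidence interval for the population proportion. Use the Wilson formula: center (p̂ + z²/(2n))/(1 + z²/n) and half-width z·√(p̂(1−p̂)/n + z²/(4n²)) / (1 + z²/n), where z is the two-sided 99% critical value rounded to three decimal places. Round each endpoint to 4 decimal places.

Here p̂ = 36/330 = 0.10909 and z = 2.576 (z² = 6.635776).
Denominator 1 + z²/n = 1 + 6.635776/330 = 1.020108.
Adjusted center: (0.10909 + z²/(2n))/1.020108 = 0.11680.
Radicand: p̂(1−p̂)/n + z²/(4n²) = 0.000294515 + 0.000015234 = 0.000309749.
Half-width = z·√(radicand)/denom = 2.576·0.017600/1.020108 = 0.04444.
Interval: 0.11680 ± 0.04444 → (0.0724, 0.1612).

(0.0724, 0.1612)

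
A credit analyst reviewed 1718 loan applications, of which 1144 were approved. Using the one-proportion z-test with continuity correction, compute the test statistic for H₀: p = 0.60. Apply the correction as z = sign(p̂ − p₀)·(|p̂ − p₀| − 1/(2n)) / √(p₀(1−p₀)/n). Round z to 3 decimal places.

z = 5.550

With x = 1144 successes in n = 1718, p̂ = 0.66589. p̂ − p₀ = 0.065891.
Continuity correction 1/(2n) = 1/3436 = 0.000291.
Corrected numerator: |0.065891| − 0.000291 = 0.065600.
Null standard error: √(0.60·0.40/1718) = √0.000139697 = 0.011819.
z = (+)0.065600/0.011819 = 5.550.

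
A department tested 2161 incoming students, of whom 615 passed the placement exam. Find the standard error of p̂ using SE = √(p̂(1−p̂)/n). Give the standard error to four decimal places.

The sample proportion is 615/2161 = 0.28459.
p̂(1−p̂) = 0.203599.
Dividing by n and taking the root: √0.000094215 = 0.0097.

SE = 0.0097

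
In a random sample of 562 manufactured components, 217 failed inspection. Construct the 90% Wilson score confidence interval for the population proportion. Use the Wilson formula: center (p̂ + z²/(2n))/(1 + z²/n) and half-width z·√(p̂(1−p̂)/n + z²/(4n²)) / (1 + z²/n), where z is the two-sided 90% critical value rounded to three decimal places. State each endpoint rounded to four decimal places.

(0.3530, 0.4204)

Here p̂ = 217/562 = 0.38612 and z = 1.645 (z² = 2.706025).
1 + z²/n = 1.004815.
Adjusted center: (0.38612 + z²/(2n))/1.004815 = 0.38667.
Radicand: p̂(1−p̂)/n + z²/(4n²) = 0.000421764 + 0.000002142 = 0.000423906.
Half-width = 1.645·√0.000423906/1.004815 = 0.03371.
Interval: 0.38667 ± 0.03371 → (0.3530, 0.4204).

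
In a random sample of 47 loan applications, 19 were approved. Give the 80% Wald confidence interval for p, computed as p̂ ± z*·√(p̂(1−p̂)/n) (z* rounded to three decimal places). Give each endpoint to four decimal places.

(0.3125, 0.4960)

The sample proportion is 19/47 = 0.40426.
SE(p̂) = √(0.40426·0.59574/47) = 0.071583.
The 80% critical value is z* = 1.282.
Margin = 1.282·0.071583 = 0.09177.
Interval: 0.40426 ± 0.09177 → (0.3125, 0.4960).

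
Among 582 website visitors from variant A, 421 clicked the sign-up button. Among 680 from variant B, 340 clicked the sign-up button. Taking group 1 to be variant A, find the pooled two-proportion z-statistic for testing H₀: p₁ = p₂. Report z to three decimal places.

z = 8.085

Sample proportions: p̂₁ = 421/582 = 0.72337 and p̂₂ = 340/680 = 0.50000.
Pooled p̂ = (421+340)/(582+680) = 761/1262 = 0.60301.
SE = √[p̂(1−p̂)(1/n₁+1/n₂)] = √[0.60301·0.39699·(1/582+1/680)] ≈ 0.027629.
z = 0.22337/0.027629 = 8.085.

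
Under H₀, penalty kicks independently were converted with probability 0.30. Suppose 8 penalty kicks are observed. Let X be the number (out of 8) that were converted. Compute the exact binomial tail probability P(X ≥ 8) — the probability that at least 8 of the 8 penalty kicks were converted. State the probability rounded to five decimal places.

X is binomial with n = 8 and p = 0.30.
P(X ≥ 8) = C(8,8)·0.30^8·0.70^0.
= 0.000066 = 0.00007.

P = 0.00007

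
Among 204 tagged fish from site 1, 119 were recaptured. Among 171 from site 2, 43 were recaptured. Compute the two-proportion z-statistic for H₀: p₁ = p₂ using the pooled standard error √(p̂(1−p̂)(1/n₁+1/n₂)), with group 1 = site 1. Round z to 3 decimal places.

z = 6.462

Sample proportions: p̂₁ = 119/204 = 0.58333 and p̂₂ = 43/171 = 0.25146.
Pooling: p̂ = 162/375 = 0.43200.
SE = √[p̂(1−p̂)(1/n₁+1/n₂)] = √[0.43200·0.56800·(1/204+1/171)] ≈ 0.051359.
z = (p̂₁ − p̂₂)/SE = (0.58333 − 0.25146)/0.051359 = 0.33187/0.051359 = 6.462.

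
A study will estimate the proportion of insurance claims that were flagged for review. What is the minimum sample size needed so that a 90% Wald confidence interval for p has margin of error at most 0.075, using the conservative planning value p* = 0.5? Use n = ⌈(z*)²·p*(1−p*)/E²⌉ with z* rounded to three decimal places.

The 90% critical value is z* = 1.645.
p*(1−p*) = 0.2500.
Required n before rounding: 2.706025 × 0.2500 / 0.075² = 120.268.
Rounding up, n = 121.

n = 121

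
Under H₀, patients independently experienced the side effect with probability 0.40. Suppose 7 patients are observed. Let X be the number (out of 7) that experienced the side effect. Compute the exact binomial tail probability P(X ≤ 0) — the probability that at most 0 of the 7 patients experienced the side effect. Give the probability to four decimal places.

P = 0.0280

X is binomial with n = 7 and p = 0.40.
P(X ≤ 0) = C(7,0)·0.40^0·0.60^7.
= 0.027994 = 0.0280.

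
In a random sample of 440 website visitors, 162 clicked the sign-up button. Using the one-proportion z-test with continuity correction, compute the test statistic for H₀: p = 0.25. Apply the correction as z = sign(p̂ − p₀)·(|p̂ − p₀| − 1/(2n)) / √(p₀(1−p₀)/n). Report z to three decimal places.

z = 5.670

p̂ = 162/440 = 0.36818. p̂ − p₀ = 0.118182.
Continuity correction 1/(2n) = 1/880 = 0.001136.
Corrected numerator: |0.118182| − 0.001136 = 0.117046.
SE₀ = √(0.25·0.75/440) = 0.020643.
z = (+)0.117046/0.020643 = 5.670.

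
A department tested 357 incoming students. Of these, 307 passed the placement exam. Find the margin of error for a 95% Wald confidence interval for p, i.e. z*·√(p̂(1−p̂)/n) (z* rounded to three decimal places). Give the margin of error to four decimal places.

With x = 307 successes in n = 357, p̂ = 0.85994.
SE = √(p̂(1−p̂)/n) = √(0.120440/357) = 0.018368.
z* = 1.960 at the 95% level.
Margin of error = z*·SE = 1.960 × 0.018368 = 0.0360.

ME = 0.0360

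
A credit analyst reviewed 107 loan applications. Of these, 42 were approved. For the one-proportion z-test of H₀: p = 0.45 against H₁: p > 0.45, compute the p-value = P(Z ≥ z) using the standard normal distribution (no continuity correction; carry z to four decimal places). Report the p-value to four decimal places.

p̂ = 42/107 = 0.39252.
SE₀ = √(0.45·0.55/107) = 0.048095.
Test statistic (full precision, shown to 4 dp): z = (42/107 − 0.45)/SE₀ ≈ -1.1951.
p-value = P(Z ≥ z) with z = -1.1951 → 0.8840.

p-value = 0.8840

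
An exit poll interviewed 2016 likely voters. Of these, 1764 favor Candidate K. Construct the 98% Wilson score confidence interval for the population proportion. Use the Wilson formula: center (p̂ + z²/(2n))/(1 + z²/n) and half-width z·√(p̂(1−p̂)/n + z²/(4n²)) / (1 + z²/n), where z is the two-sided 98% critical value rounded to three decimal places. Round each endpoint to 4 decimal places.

(0.8569, 0.8911)

p̂ = 1764/2016 = 0.87500; z = 2.326, so z² = 5.410276.
Denominator 1 + z²/n = 1 + 5.410276/2016 = 1.002684.
Adjusted center: (0.87500 + z²/(2n))/1.002684 = 0.87400.
Radicand: p̂(1−p̂)/n + z²/(4n²) = 0.000054253 + 0.000000333 = 0.000054586.
Half-width = 2.326·√0.000054586/1.002684 = 0.01714.
CI: 0.87400 ± 0.01714 = (0.8569, 0.8911).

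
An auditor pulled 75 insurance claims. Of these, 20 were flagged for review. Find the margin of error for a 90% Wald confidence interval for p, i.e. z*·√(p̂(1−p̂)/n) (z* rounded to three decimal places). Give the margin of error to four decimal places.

Sample proportion p̂ = 20/75 = 0.26667.
Standard error of p̂: √(0.195556/75) = √0.002607407 = 0.051063.
z* = 1.645 at the 90% level.
ME = 1.645·0.051063 = 0.0840.

ME = 0.0840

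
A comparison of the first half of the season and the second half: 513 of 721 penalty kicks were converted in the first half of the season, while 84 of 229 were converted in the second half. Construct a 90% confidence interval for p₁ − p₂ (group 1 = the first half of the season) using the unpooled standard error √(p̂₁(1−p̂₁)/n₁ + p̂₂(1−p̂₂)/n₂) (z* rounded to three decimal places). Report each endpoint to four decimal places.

p̂₁ = 0.71151, p̂₂ = 0.36681, so the observed difference is 0.34470.
SE = √(0.000284692 + 0.001014240) = √0.001298932 = 0.036041.
The 90% critical value is z* = 1.645. Margin of error = 0.05929.
So the interval runs from 0.2854 to 0.4040.

(0.2854, 0.4040)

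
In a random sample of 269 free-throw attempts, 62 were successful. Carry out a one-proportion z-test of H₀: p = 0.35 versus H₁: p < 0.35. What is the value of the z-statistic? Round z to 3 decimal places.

p̂ = 62/269 = 0.23048.
Under H₀, SE = √(p₀(1−p₀)/n) = √(0.35·0.65/269) = √0.000845725 = 0.029081.
Test statistic: z = -0.11952/0.029081 = -4.110.

z = -4.110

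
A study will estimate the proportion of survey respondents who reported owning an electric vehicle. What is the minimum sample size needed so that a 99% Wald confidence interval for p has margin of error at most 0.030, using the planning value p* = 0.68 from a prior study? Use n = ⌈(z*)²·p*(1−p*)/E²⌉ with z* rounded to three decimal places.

z* = 2.576 at the 99% level.
p*(1−p*) = 0.68·0.32 = 0.2176.
(z*)²·p*(1−p*)/E² = 6.635776·0.2176/0.000900 = 1604.383.
Rounding up, n = 1605.

n = 1605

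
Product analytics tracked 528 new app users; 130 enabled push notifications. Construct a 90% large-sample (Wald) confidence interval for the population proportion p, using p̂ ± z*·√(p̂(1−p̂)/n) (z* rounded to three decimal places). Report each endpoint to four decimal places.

(0.2154, 0.2771)

p̂ = 130/528 = 0.24621.
SE = √(p̂(1−p̂)/n) = √(0.185592/528) = 0.018748.
For 90% confidence, z* = 1.645.
Margin = 1.645·0.018748 = 0.03084.
CI: 0.24621 ± 0.03084 = (0.2154, 0.2771).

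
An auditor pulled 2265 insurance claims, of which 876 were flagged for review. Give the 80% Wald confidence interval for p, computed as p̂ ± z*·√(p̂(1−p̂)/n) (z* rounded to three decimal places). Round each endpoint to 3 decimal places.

(0.374, 0.400)

Sample proportion p̂ = 876/2265 = 0.38675.
Standard error of p̂: √(0.237176/2265) = √0.000104713 = 0.010233.
z* = 1.282 at the 80% level.
Margin of error: 1.282 × 0.010233 = 0.01312.
Interval: 0.38675 ± 0.01312 → (0.374, 0.400).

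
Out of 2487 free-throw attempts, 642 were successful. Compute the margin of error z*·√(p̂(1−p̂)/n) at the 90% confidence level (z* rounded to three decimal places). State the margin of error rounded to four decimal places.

ME = 0.0144

With x = 642 successes in n = 2487, p̂ = 0.25814.
Standard error of p̂: √(0.191505/2487) = √0.000077002 = 0.008775.
The 90% critical value is z* = 1.645.
So ME = 0.0144.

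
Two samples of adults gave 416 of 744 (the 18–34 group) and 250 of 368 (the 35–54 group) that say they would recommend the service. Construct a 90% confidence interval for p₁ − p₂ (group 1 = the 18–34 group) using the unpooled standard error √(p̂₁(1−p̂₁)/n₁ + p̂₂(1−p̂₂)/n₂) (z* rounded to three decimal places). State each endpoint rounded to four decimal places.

(-0.1702, -0.0702)

p̂₁ = 0.55914, p̂₂ = 0.67935, so the observed difference is -0.12021.
SE = √(0.000331321 + 0.000591941) = √0.000923262 = 0.030385.
For 90% confidence, z* = 1.645. Margin = 1.645·0.030385 = 0.04998.
Interval: -0.12021 ± 0.04998 → (-0.1702, -0.0702).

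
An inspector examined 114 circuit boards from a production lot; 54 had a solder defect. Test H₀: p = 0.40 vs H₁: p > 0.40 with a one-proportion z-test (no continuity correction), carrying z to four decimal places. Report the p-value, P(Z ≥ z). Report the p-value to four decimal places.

The sample proportion is 54/114 = 0.47368.
SE₀ = √(0.40·0.60/114) = 0.045883.
Test statistic (full precision, shown to 4 dp): z = (54/114 − 0.40)/SE₀ ≈ 1.6059.
From the standard normal, P(Z ≥ z) = 0.0541.

p-value = 0.0541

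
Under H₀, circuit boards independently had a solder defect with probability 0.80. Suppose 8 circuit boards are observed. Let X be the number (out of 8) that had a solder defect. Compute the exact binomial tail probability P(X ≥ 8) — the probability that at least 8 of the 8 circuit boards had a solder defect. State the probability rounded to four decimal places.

X ~ Binomial(n=8, p=0.80).
P(X ≥ 8) = C(8,8)·0.80^8·0.20^0.
= 0.167772 = 0.1678.

P = 0.1678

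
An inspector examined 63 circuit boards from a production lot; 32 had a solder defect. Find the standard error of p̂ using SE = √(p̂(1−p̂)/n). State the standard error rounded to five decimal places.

The sample proportion is 32/63 = 0.50794.
p̂(1−p̂) = 0.50794·0.49206 = 0.249937.
Dividing by n and taking the root: √0.003967254 = 0.06299.

SE = 0.06299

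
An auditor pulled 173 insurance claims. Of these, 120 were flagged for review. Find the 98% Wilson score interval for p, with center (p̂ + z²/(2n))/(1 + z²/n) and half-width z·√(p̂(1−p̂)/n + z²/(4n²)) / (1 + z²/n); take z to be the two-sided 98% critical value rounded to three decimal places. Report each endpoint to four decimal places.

(0.6073, 0.7683)

Here p̂ = 120/173 = 0.69364 and z = 2.326 (z² = 5.410276).
Denominator 1 + z²/n = 1 + 5.410276/173 = 1.031273.
Center = (0.69364 + 0.015637)/1.031273 = 0.68777.
Radicand: p̂(1−p̂)/n + z²/(4n²) = 0.001228341 + 0.000045193 = 0.001273534.
Half-width = 2.326·√0.001273534/1.031273 = 0.08049.
So the interval runs from 0.6073 to 0.7683.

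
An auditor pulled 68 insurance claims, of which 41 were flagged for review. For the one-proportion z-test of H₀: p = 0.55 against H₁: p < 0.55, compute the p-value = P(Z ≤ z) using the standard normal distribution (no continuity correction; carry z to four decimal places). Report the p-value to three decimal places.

The sample proportion is 41/68 = 0.60294.
SE₀ = √(0.55·0.45/68) = 0.060330.
z = (p̂ − p₀)/SE = (41/68 − 0.55)/0.060330 ≈ 0.8775.
From the standard normal, P(Z ≤ z) = 0.810.

p-value = 0.810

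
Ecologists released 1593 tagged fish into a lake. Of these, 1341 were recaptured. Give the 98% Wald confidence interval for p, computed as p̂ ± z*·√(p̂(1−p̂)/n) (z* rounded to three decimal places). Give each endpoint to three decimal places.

(0.821, 0.863)

Sample proportion p̂ = 1341/1593 = 0.84181.
Standard error of p̂: √(0.133167/1593) = √0.000083595 = 0.009143.
For 98% confidence, z* = 2.326.
Margin = 2.326·0.009143 = 0.02127.
Interval: 0.84181 ± 0.02127 → (0.821, 0.863).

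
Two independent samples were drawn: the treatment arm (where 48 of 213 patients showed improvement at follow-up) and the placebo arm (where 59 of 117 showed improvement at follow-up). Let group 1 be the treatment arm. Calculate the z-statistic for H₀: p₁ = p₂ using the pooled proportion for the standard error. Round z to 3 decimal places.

p̂₁ = 48/213 = 0.22535, p̂₂ = 59/117 = 0.50427.
Pooled p̂ = (48+59)/(213+117) = 107/330 = 0.32424.
SE = √[p̂(1−p̂)(1/n₁+1/n₂)] = √[0.32424·0.67576·(1/213+1/117)] ≈ 0.053865.
z = -0.27892/0.053865 = -5.178.

z = -5.178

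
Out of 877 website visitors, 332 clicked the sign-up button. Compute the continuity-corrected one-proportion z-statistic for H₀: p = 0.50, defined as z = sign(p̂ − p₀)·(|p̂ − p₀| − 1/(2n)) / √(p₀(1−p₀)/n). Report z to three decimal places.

With x = 332 successes in n = 877, p̂ = 0.37856. p̂ − p₀ = -0.121437.
Continuity correction 1/(2n) = 1/1754 = 0.000570.
Corrected numerator: |-0.121437| − 0.000570 = 0.120867.
SE₀ = √(0.50·0.50/877) = 0.016884.
z = −0.120867/0.016884 = -7.159.

z = -7.159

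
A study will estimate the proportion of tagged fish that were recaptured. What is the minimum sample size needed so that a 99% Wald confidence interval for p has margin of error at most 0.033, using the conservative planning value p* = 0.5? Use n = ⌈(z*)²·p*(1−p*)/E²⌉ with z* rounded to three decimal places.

z* = 2.576 at the 99% level.
p*(1−p*) = 0.50·0.50 = 0.2500.
Required n before rounding: 6.635776 × 0.2500 / 0.033² = 1523.365.
⌈1523.365⌉ = 1524.

n = 1524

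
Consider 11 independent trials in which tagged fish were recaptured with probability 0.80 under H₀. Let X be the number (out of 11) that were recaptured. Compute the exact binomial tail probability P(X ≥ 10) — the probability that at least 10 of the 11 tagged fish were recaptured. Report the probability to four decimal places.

X ~ Binomial(n=11, p=0.80).
P(X ≥ 10) = C(11,10)·0.80^10·0.20^1 + C(11,11)·0.80^11·0.20^0.
= 0.236223 + 0.085899 = 0.3221.

P = 0.3221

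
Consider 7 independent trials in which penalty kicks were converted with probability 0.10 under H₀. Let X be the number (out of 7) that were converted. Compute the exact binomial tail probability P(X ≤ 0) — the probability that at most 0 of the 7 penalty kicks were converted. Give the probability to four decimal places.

X is binomial with n = 7 and p = 0.10.
P(X ≤ 0) = C(7,0)·0.10^0·0.90^7.
= 0.478297 = 0.4783.

P = 0.4783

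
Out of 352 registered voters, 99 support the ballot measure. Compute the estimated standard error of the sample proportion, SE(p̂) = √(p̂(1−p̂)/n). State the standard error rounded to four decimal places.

SE = 0.0240

Sample proportion p̂ = 99/352 = 0.28125.
p̂(1−p̂) = 0.202148.
SE = √(0.202148/352) = √0.000574284 = 0.0240.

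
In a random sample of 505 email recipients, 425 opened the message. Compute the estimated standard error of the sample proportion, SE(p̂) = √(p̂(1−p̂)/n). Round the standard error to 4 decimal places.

SE = 0.0162

With x = 425 successes in n = 505, p̂ = 0.84158.
p̂(1−p̂) = 0.84158·0.15842 = 0.133323.
Dividing by n and taking the root: √0.000264006 = 0.0162.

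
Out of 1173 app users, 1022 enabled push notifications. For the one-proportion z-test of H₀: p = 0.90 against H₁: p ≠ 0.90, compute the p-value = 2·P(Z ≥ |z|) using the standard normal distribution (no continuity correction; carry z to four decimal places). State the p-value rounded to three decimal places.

p̂ = 1022/1173 = 0.87127.
Null standard error: √(0.90·0.10/1173) = √0.000076726 = 0.008759.
Test statistic (full precision, shown to 4 dp): z = (1022/1173 − 0.90)/SE₀ ≈ -3.2799.
p-value = 2·P(Z ≥ |z|) with z = -3.2799 → 0.001.

p-value = 0.001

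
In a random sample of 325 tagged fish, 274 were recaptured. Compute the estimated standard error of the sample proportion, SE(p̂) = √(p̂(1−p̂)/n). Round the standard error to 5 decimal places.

With x = 274 successes in n = 325, p̂ = 0.84308.
p̂(1−p̂) = 0.84308·0.15692 = 0.132296.
SE = √(0.132296/325) = 0.02018.

SE = 0.02018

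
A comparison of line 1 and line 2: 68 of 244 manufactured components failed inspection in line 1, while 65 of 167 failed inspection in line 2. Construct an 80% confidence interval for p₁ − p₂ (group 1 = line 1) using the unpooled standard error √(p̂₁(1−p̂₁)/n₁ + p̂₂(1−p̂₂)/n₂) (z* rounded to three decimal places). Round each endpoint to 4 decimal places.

(-0.1713, -0.0498)

p̂₁ = 68/244 = 0.27869, p̂₂ = 65/167 = 0.38922; p̂₁ − p̂₂ = -0.11053.
Unpooled SE = √(p̂₁(1−p̂₁)/n₁ + p̂₂(1−p̂₂)/n₂) = √(0.000823858 + 0.001423522) = 0.047407.
For 80% confidence, z* = 1.282. Margin of error = 0.06078.
So the interval runs from -0.1713 to -0.0498.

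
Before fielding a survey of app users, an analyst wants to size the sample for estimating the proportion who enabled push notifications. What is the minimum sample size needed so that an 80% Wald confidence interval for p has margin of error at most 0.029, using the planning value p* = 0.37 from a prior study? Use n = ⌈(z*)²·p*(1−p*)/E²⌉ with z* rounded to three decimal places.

n = 456

z* = 1.282 at the 80% level.
p*(1−p*) = 0.2331.
Required n before rounding: 1.643524 × 0.2331 / 0.029² = 455.536.
⌈455.536⌉ = 456.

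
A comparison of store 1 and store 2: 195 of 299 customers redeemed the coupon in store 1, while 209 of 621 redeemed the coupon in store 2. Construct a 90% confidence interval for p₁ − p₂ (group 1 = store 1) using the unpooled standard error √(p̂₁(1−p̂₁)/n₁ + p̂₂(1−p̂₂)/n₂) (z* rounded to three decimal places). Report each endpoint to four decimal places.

(0.2606, 0.3706)

p̂₁ = 195/299 = 0.65217, p̂₂ = 209/621 = 0.33655; p̂₁ − p̂₂ = 0.31562.
Unpooled SE = √(p̂₁(1−p̂₁)/n₁ + p̂₂(1−p̂₂)/n₂) = √(0.000758673 + 0.000359558) = 0.033440.
z* = 1.645 at the 90% level. Margin of error = 0.05501.
So the interval runs from 0.2606 to 0.3706.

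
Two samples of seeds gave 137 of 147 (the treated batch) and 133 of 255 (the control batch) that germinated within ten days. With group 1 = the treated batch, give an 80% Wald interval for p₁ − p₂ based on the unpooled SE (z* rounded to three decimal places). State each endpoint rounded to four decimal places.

(0.3623, 0.4585)

p̂₁ = 0.93197, p̂₂ = 0.52157, so the observed difference is 0.41040.
SE = √(0.000431289 + 0.000978568) = √0.001409857 = 0.037548.
For 80% confidence, z* = 1.282. Margin of error = 0.04814.
So the interval runs from 0.3623 to 0.4585.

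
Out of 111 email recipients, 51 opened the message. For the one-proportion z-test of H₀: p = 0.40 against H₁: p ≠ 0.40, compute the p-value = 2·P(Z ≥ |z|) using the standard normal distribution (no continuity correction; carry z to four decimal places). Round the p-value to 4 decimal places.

The sample proportion is 51/111 = 0.45946.
Null standard error: √(0.40·0.60/111) = √0.002162162 = 0.046499.
z = (p̂ − p₀)/SE = (51/111 − 0.40)/0.046499 ≈ 1.2787.
p-value = 2·P(Z ≥ |z|) with z = 1.2787 → 0.2010.

p-value = 0.2010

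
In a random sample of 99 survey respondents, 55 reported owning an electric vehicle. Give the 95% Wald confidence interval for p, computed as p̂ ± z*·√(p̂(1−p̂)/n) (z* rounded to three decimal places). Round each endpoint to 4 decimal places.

(0.4577, 0.6534)

With x = 55 successes in n = 99, p̂ = 0.55556.
SE(p̂) = √(0.55556·0.44444/99) = 0.049941.
z* = 1.960 at the 95% level.
Margin of error: 1.960 × 0.049941 = 0.09788.
Interval: 0.55556 ± 0.09788 → (0.4577, 0.6534).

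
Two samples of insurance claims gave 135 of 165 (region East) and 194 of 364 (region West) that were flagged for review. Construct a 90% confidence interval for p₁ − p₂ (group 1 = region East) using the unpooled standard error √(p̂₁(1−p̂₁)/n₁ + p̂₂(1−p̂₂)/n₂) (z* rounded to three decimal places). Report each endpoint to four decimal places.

(0.2197, 0.3507)

p̂₁ = 135/165 = 0.81818, p̂₂ = 194/364 = 0.53297; p̂₁ − p̂₂ = 0.28521.
Unpooled SE = √(p̂₁(1−p̂₁)/n₁ + p̂₂(1−p̂₂)/n₂) = √(0.000901578 + 0.000683827) = 0.039817.
z* = 1.645 at the 90% level. Margin = 1.645·0.039817 = 0.06550.
CI: 0.28521 ± 0.06550 = (0.2197, 0.3507).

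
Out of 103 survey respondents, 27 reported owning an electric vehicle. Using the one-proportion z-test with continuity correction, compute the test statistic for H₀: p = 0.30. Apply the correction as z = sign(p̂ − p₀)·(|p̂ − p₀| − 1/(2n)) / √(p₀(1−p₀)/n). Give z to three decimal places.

z = -0.731

Sample proportion p̂ = 27/103 = 0.26214. p̂ − p₀ = -0.037864.
Continuity correction 1/(2n) = 1/206 = 0.004854.
Corrected numerator: |-0.037864| − 0.004854 = 0.033010.
SE₀ = √(0.30·0.70/103) = 0.045153.
z = −0.033010/0.045153 = -0.731.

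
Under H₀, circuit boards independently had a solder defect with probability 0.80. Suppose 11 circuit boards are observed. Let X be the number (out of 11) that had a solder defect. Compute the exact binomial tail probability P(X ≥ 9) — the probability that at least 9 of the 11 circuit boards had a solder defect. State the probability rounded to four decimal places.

X ~ Binomial(n=11, p=0.80).
P(X ≥ 9) = C(11,9)·0.80^9·0.20^2 + C(11,10)·0.80^10·0.20^1 + C(11,11)·0.80^11·0.20^0.
= 0.295279 + 0.236223 + 0.085899 = 0.6174.

P = 0.6174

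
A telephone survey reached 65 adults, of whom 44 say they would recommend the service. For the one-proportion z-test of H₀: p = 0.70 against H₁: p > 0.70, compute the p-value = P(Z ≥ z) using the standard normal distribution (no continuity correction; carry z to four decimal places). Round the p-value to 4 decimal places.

p-value = 0.6576

The sample proportion is 44/65 = 0.67692.
SE₀ = √(0.70·0.30/65) = 0.056840.
z = (p̂ − p₀)/SE = (44/65 − 0.70)/0.056840 ≈ -0.4060.
p-value = P(Z ≥ z) with z = -0.4060 → 0.6576.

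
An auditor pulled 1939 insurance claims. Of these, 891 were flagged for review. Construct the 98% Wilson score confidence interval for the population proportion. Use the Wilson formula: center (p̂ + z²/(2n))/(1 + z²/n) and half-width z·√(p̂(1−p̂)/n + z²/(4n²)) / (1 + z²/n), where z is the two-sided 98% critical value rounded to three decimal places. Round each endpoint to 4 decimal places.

(0.4333, 0.4859)

Here p̂ = 891/1939 = 0.45952 and z = 2.326 (z² = 5.410276).
Denominator 1 + z²/n = 1 + 5.410276/1939 = 1.002790.
Adjusted center: (0.45952 + z²/(2n))/1.002790 = 0.45963.
Radicand: p̂(1−p̂)/n + z²/(4n²) = 0.000128087 + 0.000000360 = 0.000128447.
Half-width = z·√(radicand)/denom = 2.326·0.011333/1.002790 = 0.02629.
CI: 0.45963 ± 0.02629 = (0.4333, 0.4859).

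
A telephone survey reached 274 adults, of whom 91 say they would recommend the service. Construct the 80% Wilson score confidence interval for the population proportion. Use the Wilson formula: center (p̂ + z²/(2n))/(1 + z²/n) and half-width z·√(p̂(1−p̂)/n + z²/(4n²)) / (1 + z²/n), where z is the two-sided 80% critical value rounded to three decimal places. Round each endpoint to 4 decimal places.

Here p̂ = 91/274 = 0.33212 and z = 1.282 (z² = 1.643524).
Denominator 1 + z²/n = 1 + 1.643524/274 = 1.005998.
Center = (0.33212 + 0.002999)/1.005998 = 0.33312.
Radicand: p̂(1−p̂)/n + z²/(4n²) = 0.000809545 + 0.000005473 = 0.000815018.
Half-width = z·√(radicand)/denom = 1.282·0.028549/1.005998 = 0.03638.
So the interval runs from 0.2967 to 0.3695.

(0.2967, 0.3695)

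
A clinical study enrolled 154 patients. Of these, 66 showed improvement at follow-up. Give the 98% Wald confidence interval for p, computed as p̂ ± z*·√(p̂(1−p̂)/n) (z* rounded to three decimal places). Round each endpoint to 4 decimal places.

p̂ = 66/154 = 0.42857.
SE(p̂) = √(0.42857·0.57143/154) = 0.039878.
For 98% confidence, z* = 2.326.
Margin = 2.326·0.039878 = 0.09276.
CI: 0.42857 ± 0.09276 = (0.3358, 0.5213).

(0.3358, 0.5213)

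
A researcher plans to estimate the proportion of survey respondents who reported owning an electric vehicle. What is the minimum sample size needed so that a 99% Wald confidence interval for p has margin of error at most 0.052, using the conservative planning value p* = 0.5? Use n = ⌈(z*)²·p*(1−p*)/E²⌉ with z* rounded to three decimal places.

z* = 2.576 at the 99% level.
p*(1−p*) = 0.2500.
(z*)²·p*(1−p*)/E² = 6.635776·0.2500/0.002704 = 613.515.
Rounding up, n = 614.

n = 614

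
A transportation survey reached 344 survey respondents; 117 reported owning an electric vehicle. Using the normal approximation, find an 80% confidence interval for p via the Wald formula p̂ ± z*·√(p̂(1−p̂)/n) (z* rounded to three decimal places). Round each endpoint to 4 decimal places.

With x = 117 successes in n = 344, p̂ = 0.34012.
SE(p̂) = √(0.34012·0.65988/344) = 0.025543.
For 80% confidence, z* = 1.282.
Margin of error: 1.282 × 0.025543 = 0.03275.
So the interval runs from 0.3074 to 0.3729.

(0.3074, 0.3729)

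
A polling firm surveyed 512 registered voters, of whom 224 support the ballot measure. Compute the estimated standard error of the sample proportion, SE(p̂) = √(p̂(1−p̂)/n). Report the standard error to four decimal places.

Sample proportion p̂ = 224/512 = 0.43750.
p̂(1−p̂) = 0.43750·0.56250 = 0.246094.
Dividing by n and taking the root: √0.000480652 = 0.0219.

SE = 0.0219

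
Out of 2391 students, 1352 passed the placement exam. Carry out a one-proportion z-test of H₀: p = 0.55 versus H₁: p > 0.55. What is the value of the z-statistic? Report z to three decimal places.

z = 1.519

With x = 1352 successes in n = 2391, p̂ = 0.56545.
Null standard error: √(0.55·0.45/2391) = √0.000103513 = 0.010174.
z = (p̂ − p₀)/SE = (0.56545 − 0.55)/0.010174 = 1.519.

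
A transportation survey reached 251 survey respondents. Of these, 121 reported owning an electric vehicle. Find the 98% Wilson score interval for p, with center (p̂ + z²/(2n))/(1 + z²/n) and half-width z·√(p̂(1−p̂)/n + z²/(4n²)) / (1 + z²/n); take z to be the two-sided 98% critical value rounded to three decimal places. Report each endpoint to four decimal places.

p̂ = 121/251 = 0.48207; z = 2.326, so z² = 5.410276.
Denominator 1 + z²/n = 1 + 5.410276/251 = 1.021555.
Adjusted center: (0.48207 + z²/(2n))/1.021555 = 0.48245.
Radicand: p̂(1−p̂)/n + z²/(4n²) = 0.000994735 + 0.000021469 = 0.001016204.
Half-width = 2.326·√0.001016204/1.021555 = 0.07258.
Interval: 0.48245 ± 0.07258 → (0.4099, 0.5550).

(0.4099, 0.5550)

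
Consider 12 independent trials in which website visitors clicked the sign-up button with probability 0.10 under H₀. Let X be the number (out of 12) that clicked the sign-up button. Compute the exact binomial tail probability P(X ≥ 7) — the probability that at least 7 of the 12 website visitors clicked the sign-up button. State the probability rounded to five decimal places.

X is binomial with n = 12 and p = 0.10.
P(X ≥ 7) = Σ_{j=7}^{12} C(12,j)·0.10^j·0.90^{12−j}.
= 0.000047 + 0.000003 + 0.000000 + 0.000000 + 0.000000 + 0.000000 = 0.00005.

P = 0.00005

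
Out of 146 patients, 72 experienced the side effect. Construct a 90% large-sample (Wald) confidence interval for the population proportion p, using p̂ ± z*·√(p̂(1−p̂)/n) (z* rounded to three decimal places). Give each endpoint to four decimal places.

(0.4251, 0.5612)

Sample proportion p̂ = 72/146 = 0.49315.
SE = √(p̂(1−p̂)/n) = √(0.249953/146) = 0.041376.
For 90% confidence, z* = 1.645.
Margin = 1.645·0.041376 = 0.06806.
CI: 0.49315 ± 0.06806 = (0.4251, 0.5612).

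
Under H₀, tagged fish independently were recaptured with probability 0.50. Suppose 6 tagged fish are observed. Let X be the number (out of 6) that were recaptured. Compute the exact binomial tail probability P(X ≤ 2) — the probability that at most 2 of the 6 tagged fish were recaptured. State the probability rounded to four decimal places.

X is binomial with n = 6 and p = 0.50.
P(X ≤ 2) = C(6,0)·0.50^0·0.50^6 + C(6,1)·0.50^1·0.50^5 + C(6,2)·0.50^2·0.50^4.
= 0.015625 + 0.093750 + 0.234375 = 0.3438.

P = 0.3438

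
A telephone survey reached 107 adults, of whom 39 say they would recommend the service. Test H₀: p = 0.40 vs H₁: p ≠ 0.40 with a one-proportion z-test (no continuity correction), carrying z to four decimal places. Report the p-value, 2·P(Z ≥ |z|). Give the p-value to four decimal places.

p-value = 0.4533

Sample proportion p̂ = 39/107 = 0.36449.
Under H₀, SE = √(p₀(1−p₀)/n) = √(0.40·0.60/107) = √0.002242991 = 0.047360.
z = (p̂ − p₀)/SE = (39/107 − 0.40)/0.047360 ≈ -0.7499.
p-value = 2·P(Z ≥ |z|) with z = -0.7499 → 0.4533.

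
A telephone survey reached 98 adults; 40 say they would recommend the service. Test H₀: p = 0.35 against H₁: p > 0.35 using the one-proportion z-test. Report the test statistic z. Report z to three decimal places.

Sample proportion p̂ = 40/98 = 0.40816.
Under H₀, SE = √(p₀(1−p₀)/n) = √(0.35·0.65/98) = √0.002321429 = 0.048181.
z = (0.40816 − 0.35)/0.048181 = 0.05816/0.048181 = 1.207.

z = 1.207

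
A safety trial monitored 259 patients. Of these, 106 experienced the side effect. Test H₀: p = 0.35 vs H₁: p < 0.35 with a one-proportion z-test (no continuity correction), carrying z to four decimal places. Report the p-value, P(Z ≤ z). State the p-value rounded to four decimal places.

p-value = 0.9772

With x = 106 successes in n = 259, p̂ = 0.40927.
Null standard error: √(0.35·0.65/259) = √0.000878378 = 0.029637.
Test statistic (full precision, shown to 4 dp): z = (106/259 − 0.35)/SE₀ ≈ 1.9997.
From the standard normal, P(Z ≤ z) = 0.9772.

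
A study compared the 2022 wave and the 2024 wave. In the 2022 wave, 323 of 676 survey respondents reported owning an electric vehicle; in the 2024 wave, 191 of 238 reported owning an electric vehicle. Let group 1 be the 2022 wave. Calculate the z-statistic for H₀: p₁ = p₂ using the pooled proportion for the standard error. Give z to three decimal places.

z = -8.684

p̂₁ = 323/676 = 0.47781, p̂₂ = 191/238 = 0.80252.
Pooled p̂ = (323+191)/(676+238) = 514/914 = 0.56236.
Pooled SE = √[0.2461108·0.00568097] ≈ 0.037392.
z = (p̂₁ − p̂₂)/SE = (0.47781 − 0.80252)/0.037392 = -0.32471/0.037392 = -8.684.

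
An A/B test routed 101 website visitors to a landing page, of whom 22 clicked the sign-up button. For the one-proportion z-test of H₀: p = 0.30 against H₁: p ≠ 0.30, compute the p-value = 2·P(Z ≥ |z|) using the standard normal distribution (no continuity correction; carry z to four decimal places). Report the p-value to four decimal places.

With x = 22 successes in n = 101, p̂ = 0.21782.
Under H₀, SE = √(p₀(1−p₀)/n) = √(0.30·0.70/101) = √0.002079208 = 0.045598.
Test statistic (full precision, shown to 4 dp): z = (22/101 − 0.30)/SE₀ ≈ -1.8022.
From the standard normal, 2·P(Z ≥ |z|) = 0.0715.

p-value = 0.0715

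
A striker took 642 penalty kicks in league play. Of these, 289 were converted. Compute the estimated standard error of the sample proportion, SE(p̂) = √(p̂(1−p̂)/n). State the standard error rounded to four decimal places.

With x = 289 successes in n = 642, p̂ = 0.45016.
p̂(1−p̂) = 0.45016·0.54984 = 0.247516.
SE = √(0.247516/642) = √0.000385539 = 0.0196.

SE = 0.0196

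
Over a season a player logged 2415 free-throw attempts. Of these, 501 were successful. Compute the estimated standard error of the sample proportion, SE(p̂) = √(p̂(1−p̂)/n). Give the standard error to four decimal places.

SE = 0.0083

Sample proportion p̂ = 501/2415 = 0.20745.
p̂(1−p̂) = 0.20745·0.79255 = 0.164414.
SE = √(0.164414/2415) = √0.000068080 = 0.0083.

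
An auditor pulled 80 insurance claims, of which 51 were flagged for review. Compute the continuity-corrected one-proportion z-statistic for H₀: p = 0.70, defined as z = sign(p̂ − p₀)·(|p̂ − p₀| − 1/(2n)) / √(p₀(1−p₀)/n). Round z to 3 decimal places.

z = -1.098

p̂ = 51/80 = 0.63750. p̂ − p₀ = -0.062500.
Continuity correction 1/(2n) = 1/160 = 0.006250.
Corrected numerator: |-0.062500| − 0.006250 = 0.056250.
Under H₀, SE = √(p₀(1−p₀)/n) = √(0.70·0.30/80) = √0.002625000 = 0.051235.
z = −0.056250/0.051235 = -1.098.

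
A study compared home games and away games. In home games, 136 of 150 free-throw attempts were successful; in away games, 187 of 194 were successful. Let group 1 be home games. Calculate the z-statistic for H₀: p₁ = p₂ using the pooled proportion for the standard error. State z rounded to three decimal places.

z = -2.199

Sample proportions: p̂₁ = 136/150 = 0.90667 and p̂₂ = 187/194 = 0.96392.
Pooling: p̂ = 323/344 = 0.93895.
SE = √[p̂(1−p̂)(1/n₁+1/n₂)] = √[0.93895·0.06105·(1/150+1/194)] ≈ 0.026031.
z = (p̂₁ − p̂₂)/SE = (0.90667 − 0.96392)/0.026031 = -0.05725/0.026031 = -2.199.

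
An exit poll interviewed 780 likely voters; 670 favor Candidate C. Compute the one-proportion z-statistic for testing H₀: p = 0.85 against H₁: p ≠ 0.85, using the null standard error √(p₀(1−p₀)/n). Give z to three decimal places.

z = 0.702

p̂ = 670/780 = 0.85897.
Null standard error: √(0.85·0.15/780) = √0.000163462 = 0.012785.
z = (p̂ − p₀)/SE = (0.85897 − 0.85)/0.012785 = 0.702.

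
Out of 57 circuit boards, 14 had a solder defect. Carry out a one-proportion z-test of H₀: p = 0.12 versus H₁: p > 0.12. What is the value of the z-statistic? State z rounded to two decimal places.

z = 2.92

p̂ = 14/57 = 0.24561.
Null standard error: √(0.12·0.88/57) = √0.001852632 = 0.043042.
z = (p̂ − p₀)/SE = (0.24561 − 0.12)/0.043042 = 2.92.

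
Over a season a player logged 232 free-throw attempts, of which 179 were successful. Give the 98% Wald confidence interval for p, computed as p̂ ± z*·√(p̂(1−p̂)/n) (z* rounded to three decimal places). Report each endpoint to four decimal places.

(0.7074, 0.8357)

The sample proportion is 179/232 = 0.77155.
Standard error of p̂: √(0.176260/232) = √0.000759740 = 0.027563.
z* = 2.326 at the 98% level.
Margin of error: 2.326 × 0.027563 = 0.06411.
So the interval runs from 0.7074 to 0.8357.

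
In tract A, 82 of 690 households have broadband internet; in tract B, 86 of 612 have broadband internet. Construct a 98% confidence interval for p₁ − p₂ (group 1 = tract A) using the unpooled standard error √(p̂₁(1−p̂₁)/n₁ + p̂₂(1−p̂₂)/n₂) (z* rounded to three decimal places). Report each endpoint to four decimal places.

(-0.0651, 0.0218)

p̂₁ = 82/690 = 0.11884, p̂₂ = 86/612 = 0.14052; p̂₁ − p̂₂ = -0.02168.
Unpooled SE = √(p̂₁(1−p̂₁)/n₁ + p̂₂(1−p̂₂)/n₂) = √(0.000151764 + 0.000197347) = 0.018685.
For 98% confidence, z* = 2.326. Margin of error = 0.04346.
Interval: -0.02168 ± 0.04346 → (-0.0651, 0.0218).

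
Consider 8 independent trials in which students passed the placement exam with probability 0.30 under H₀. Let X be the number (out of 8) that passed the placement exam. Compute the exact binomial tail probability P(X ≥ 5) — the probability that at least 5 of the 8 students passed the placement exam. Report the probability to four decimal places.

P = 0.0580

X ~ Binomial(n=8, p=0.30).
P(X ≥ 5) = C(8,5)·0.30^5·0.70^3 + C(8,6)·0.30^6·0.70^2 + C(8,7)·0.30^7·0.70^1 + C(8,8)·0.30^8·0.70^0.
= 0.046675 + 0.010002 + 0.001225 + 0.000066 = 0.0580.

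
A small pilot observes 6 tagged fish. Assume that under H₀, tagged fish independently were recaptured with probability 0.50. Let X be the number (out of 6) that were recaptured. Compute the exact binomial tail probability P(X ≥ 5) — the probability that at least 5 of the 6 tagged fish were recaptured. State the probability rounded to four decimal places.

X is binomial with n = 6 and p = 0.50.
P(X ≥ 5) = C(6,5)·0.50^5·0.50^1 + C(6,6)·0.50^6·0.50^0.
= 0.093750 + 0.015625 = 0.1094.

P = 0.1094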